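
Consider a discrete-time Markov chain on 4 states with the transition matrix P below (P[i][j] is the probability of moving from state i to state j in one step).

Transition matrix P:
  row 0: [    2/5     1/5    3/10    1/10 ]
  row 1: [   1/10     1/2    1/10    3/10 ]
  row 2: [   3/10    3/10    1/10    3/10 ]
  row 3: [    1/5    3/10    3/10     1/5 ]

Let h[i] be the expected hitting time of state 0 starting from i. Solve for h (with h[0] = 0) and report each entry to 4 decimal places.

First-step conditioning: h[0] = 0; for i ≠ 0, h[i] = 1 + Σ_k P[i][k]·h[k].
  h[1] = 1 + 1/2·h[1] + 1/10·h[2] + 3/10·h[3]
  h[2] = 1 + 3/10·h[1] + 1/10·h[2] + 3/10·h[3]
  h[3] = 1 + 3/10·h[1] + 3/10·h[2] + 1/5·h[3]
Solving the 3×3 linear system over states ≠ 0 gives exactly h = [0, 550/87, 440/87, 160/29] (h[0] = 0 is the target).

h = [0.0000, 6.3218, 5.0575, 5.5172]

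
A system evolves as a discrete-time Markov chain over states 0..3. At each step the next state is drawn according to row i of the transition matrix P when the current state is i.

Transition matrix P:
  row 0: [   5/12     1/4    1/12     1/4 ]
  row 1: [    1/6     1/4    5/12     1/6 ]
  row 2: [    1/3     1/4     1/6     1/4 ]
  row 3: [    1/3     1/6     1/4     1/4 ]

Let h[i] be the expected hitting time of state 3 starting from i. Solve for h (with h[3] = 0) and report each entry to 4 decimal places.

h = [4.3636, 4.7273, 4.3636, 0.0000]

First-step conditioning: h[3] = 0; for i ≠ 3, h[i] = 1 + Σ_k P[i][k]·h[k].
  h[0] = 1 + 5/12·h[0] + 1/4·h[1] + 1/12·h[2]
  h[1] = 1 + 1/6·h[0] + 1/4·h[1] + 5/12·h[2]
  h[2] = 1 + 1/3·h[0] + 1/4·h[1] + 1/6·h[2]
Solving the 3×3 linear system over states ≠ 3 gives exactly h = [48/11, 52/11, 48/11, 0] (h[3] = 0 is the target).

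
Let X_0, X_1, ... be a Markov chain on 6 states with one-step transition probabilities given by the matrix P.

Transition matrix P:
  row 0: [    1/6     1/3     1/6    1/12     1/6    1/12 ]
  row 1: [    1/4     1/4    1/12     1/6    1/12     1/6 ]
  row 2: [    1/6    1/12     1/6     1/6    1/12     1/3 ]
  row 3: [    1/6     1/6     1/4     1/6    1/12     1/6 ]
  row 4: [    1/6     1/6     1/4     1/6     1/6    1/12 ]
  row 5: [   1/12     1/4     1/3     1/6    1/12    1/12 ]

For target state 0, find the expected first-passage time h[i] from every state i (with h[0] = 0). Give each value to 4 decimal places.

First-step conditioning: h[0] = 0; for i ≠ 0, h[i] = 1 + Σ_k P[i][k]·h[k].
  h[1] = 1 + 1/4·h[1] + 1/12·h[2] + 1/6·h[3] + 1/12·h[4] + 1/6·h[5]
  h[2] = 1 + 1/12·h[1] + 1/6·h[2] + 1/6·h[3] + 1/12·h[4] + 1/3·h[5]
  h[3] = 1 + 1/6·h[1] + 1/4·h[2] + 1/6·h[3] + 1/12·h[4] + 1/6·h[5]
  h[4] = 1 + 1/6·h[1] + 1/4·h[2] + 1/6·h[3] + 1/6·h[4] + 1/12·h[5]
  h[5] = 1 + 1/4·h[1] + 1/3·h[2] + 1/6·h[3] + 1/12·h[4] + 1/12·h[5]
Solving the 5×5 linear system over states ≠ 0 gives exactly h = [0, 36168/6649, 40656/6649, 39930/6649, 39672/6649, 42768/6649] (h[0] = 0 is the target).

h = [0.0000, 5.4396, 6.1146, 6.0054, 5.9666, 6.4322]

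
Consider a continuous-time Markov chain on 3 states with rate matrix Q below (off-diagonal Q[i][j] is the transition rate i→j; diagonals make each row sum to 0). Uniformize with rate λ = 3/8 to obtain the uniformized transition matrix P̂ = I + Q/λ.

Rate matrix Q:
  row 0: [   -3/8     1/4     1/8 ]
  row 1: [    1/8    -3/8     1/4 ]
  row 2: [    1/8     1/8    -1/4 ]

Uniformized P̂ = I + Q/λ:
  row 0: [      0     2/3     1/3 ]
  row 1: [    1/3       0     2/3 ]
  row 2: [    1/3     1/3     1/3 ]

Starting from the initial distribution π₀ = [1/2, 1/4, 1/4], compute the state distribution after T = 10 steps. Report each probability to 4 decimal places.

t=0: π = [0.5000, 0.2500, 0.2500]
t=1: π = [0.1667, 0.4167, 0.4167]
t=2: π = [0.2778, 0.2500, 0.4722]
t=3: π = [0.2407, 0.3426, 0.4167]
t=4: π = [0.2531, 0.2994, 0.4475]
t=5: π = [0.2490, 0.3179, 0.4331]
t=6: π = [0.2503, 0.3104, 0.4393]
t=7: π = [0.2499, 0.3133, 0.4368]
t=8: π = [0.2500, 0.3122, 0.4378]
t=9: π = [0.2500, 0.3126, 0.4374]
t=10: π = [0.2500, 0.3125, 0.4375]

π = [0.2500, 0.3125, 0.4375]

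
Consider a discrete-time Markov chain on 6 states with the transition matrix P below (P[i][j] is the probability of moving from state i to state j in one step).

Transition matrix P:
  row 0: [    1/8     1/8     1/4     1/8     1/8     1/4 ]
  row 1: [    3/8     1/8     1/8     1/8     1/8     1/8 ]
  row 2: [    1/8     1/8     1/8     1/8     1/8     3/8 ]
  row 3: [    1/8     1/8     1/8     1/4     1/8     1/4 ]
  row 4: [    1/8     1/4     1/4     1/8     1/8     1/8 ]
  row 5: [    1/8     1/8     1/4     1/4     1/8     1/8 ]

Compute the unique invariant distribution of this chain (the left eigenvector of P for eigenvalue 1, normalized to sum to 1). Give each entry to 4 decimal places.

Balance equations π_j = Σ_i π_i·P[i][j]:
  π_0 = 1/8·π_0 + 3/8·π_1 + 1/8·π_2 + 1/8·π_3 + 1/8·π_4 + 1/8·π_5
  π_1 = 1/8·π_0 + 1/8·π_1 + 1/8·π_2 + 1/8·π_3 + 1/4·π_4 + 1/8·π_5
  π_2 = 1/4·π_0 + 1/8·π_1 + 1/8·π_2 + 1/8·π_3 + 1/4·π_4 + 1/4·π_5
  π_3 = 1/8·π_0 + 1/8·π_1 + 1/8·π_2 + 1/4·π_3 + 1/8·π_4 + 1/4·π_5
  π_4 = 1/8·π_0 + 1/8·π_1 + 1/8·π_2 + 1/8·π_3 + 1/8·π_4 + 1/8·π_5
  normalize: π_0 + π_1 + π_2 + π_3 + π_4 + π_5 = 1
Solving the linear system gives exactly π = [41/256, 9/64, 3405/18176, 3151/18176, 1/8, 3881/18176].

π = [0.1602, 0.1406, 0.1873, 0.1734, 0.1250, 0.2135]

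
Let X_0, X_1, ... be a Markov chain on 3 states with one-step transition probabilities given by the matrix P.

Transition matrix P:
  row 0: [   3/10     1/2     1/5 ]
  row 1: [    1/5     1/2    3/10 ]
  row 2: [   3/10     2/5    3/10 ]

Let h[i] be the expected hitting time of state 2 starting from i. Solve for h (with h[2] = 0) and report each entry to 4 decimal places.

First-step conditioning: h[2] = 0; for i ≠ 2, h[i] = 1 + Σ_k P[i][k]·h[k].
  h[0] = 1 + 3/10·h[0] + 1/2·h[1]
  h[1] = 1 + 1/5·h[0] + 1/2·h[1]
Solving the 2×2 linear system over states ≠ 2 gives exactly h = [4, 18/5, 0] (h[2] = 0 is the target).

h = [4.0000, 3.6000, 0.0000]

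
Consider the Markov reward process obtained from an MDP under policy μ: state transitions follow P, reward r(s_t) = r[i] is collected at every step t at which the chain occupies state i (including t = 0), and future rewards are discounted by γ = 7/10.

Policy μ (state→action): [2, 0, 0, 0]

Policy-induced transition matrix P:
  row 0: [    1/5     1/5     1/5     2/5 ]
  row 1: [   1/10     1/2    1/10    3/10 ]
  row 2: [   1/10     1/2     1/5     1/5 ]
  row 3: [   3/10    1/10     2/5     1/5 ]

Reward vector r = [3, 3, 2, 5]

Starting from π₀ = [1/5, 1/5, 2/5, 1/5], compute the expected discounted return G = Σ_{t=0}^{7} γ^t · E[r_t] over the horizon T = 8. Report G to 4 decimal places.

G = 10.0923

t=0: π = [0.2000, 0.2000, 0.4000, 0.2000], E[r] = 3.0000, γ^t·E[r] = 3.000000, running G = 3.000000
t=1: π = [0.1600, 0.3600, 0.2200, 0.2600], E[r] = 3.3000, γ^t·E[r] = 2.310000, running G = 5.310000
t=2: π = [0.1680, 0.3480, 0.2160, 0.2680], E[r] = 3.3200, γ^t·E[r] = 1.626800, running G = 6.936800
t=3: π = [0.1704, 0.3424, 0.2188, 0.2684], E[r] = 3.3180, γ^t·E[r] = 1.138074, running G = 8.074874
t=4: π = [0.1707, 0.3415, 0.2194, 0.2683], E[r] = 3.3172, γ^t·E[r] = 0.796460, running G = 8.871334
t=5: π = [0.1707, 0.3415, 0.2195, 0.2683], E[r] = 3.3171, γ^t·E[r] = 0.557502, running G = 9.428835
t=6: π = [0.1707, 0.3415, 0.2195, 0.2683], E[r] = 3.3171, γ^t·E[r] = 0.390250, running G = 9.819086
t=7: π = [0.1707, 0.3415, 0.2195, 0.2683], E[r] = 3.3171, γ^t·E[r] = 0.273175, running G = 10.092261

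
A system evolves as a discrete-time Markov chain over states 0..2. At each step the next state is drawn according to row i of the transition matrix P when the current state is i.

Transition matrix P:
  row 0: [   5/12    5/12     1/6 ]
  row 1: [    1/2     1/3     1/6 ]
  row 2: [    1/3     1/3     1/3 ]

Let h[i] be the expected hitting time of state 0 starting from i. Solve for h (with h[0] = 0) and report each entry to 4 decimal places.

h = [0.0000, 2.1429, 2.5714]

First-step conditioning: h[0] = 0; for i ≠ 0, h[i] = 1 + Σ_k P[i][k]·h[k].
  h[1] = 1 + 1/3·h[1] + 1/6·h[2]
  h[2] = 1 + 1/3·h[1] + 1/3·h[2]
Solving the 2×2 linear system over states ≠ 0 gives exactly h = [0, 15/7, 18/7] (h[0] = 0 is the target).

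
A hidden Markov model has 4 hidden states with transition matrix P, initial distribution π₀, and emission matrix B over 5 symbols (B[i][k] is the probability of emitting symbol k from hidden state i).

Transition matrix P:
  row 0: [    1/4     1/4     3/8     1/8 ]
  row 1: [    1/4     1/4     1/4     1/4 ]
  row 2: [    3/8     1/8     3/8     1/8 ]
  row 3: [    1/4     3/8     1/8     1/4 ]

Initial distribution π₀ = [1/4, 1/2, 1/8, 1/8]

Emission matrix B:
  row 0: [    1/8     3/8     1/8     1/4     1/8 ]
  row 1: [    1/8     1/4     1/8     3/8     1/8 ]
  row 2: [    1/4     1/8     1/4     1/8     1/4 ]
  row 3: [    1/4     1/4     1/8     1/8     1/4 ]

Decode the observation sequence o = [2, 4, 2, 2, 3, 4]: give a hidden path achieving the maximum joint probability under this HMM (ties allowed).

path = [1, 2, 2, 2, 0, 2]

t=0: δ = [3.125e-02, 6.250e-02, 3.125e-02, 1.562e-02]  (obs o_0=2)
t=1: δ = [1.953e-03, 1.953e-03, 3.906e-03, 3.906e-03]  ψ = [1, 1, 1, 1]  (obs o_1=4)
t=2: δ = [1.831e-04, 1.831e-04, 3.662e-04, 1.221e-04]  ψ = [2, 3, 2, 3]  (obs o_2=2)
t=3: δ = [1.717e-05, 5.722e-06, 3.433e-05, 5.722e-06]  ψ = [2, 0, 2, 1]  (obs o_3=2)
t=4: δ = [3.219e-06, 1.609e-06, 1.609e-06, 5.364e-07]  ψ = [2, 0, 2, 2]  (obs o_4=3)
t=5: δ = [1.006e-07, 1.006e-07, 3.017e-07, 1.006e-07]  ψ = [0, 0, 0, 0]  (obs o_5=4)
backtrack: best end state = 2; path = [1, 2, 2, 2, 0, 2]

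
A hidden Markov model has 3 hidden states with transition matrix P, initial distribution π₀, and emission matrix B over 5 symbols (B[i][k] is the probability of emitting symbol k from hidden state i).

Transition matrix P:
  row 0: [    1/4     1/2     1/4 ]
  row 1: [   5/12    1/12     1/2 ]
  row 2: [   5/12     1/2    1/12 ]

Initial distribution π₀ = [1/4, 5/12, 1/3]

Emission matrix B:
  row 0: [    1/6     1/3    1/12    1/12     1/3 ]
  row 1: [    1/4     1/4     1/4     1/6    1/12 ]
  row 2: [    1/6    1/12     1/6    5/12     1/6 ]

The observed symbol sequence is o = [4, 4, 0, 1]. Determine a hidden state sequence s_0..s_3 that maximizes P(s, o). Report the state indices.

path = [2, 0, 1, 0]

t=0: δ = [8.333e-02, 3.472e-02, 5.556e-02]  (obs o_0=4)
t=1: δ = [7.716e-03, 3.472e-03, 3.472e-03]  ψ = [2, 0, 0]  (obs o_1=4)
t=2: δ = [3.215e-04, 9.645e-04, 3.215e-04]  ψ = [0, 0, 0]  (obs o_2=0)
t=3: δ = [1.340e-04, 4.019e-05, 4.019e-05]  ψ = [1, 0, 1]  (obs o_3=1)
backtrack: best end state = 0; path = [2, 0, 1, 0]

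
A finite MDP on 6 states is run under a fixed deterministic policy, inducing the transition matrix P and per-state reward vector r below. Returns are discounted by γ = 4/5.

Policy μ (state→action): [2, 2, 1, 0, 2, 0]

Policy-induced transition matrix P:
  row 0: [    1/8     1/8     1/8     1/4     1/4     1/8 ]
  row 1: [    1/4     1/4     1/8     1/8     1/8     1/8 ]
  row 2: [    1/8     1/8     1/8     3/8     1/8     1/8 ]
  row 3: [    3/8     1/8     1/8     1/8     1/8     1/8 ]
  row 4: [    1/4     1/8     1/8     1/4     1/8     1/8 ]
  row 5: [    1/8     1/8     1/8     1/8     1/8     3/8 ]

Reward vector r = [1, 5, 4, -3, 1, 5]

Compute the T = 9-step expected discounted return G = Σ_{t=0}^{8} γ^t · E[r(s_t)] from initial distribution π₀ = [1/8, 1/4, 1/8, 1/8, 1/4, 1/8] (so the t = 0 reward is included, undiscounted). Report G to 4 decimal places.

G = 8.3901

t=0: π = [0.1250, 0.2500, 0.1250, 0.1250, 0.2500, 0.1250], E[r] = 2.3750, γ^t·E[r] = 2.375000, running G = 2.375000
t=1: π = [0.2188, 0.1563, 0.1250, 0.2031, 0.1406, 0.1563], E[r] = 1.8125, γ^t·E[r] = 1.450000, running G = 3.825000
t=2: π = [0.2129, 0.1445, 0.1250, 0.2012, 0.1523, 0.1641], E[r] = 1.8047, γ^t·E[r] = 1.155000, running G = 4.980000
t=3: π = [0.2124, 0.1431, 0.1250, 0.2019, 0.1516, 0.1660], E[r] = 1.8037, γ^t·E[r] = 0.923500, running G = 5.903500
t=4: π = [0.2123, 0.1429, 0.1250, 0.2018, 0.1516, 0.1665], E[r] = 1.8055, γ^t·E[r] = 0.739550, running G = 6.643050
t=5: π = [0.2122, 0.1429, 0.1250, 0.2017, 0.1515, 0.1666], E[r] = 1.8060, γ^t·E[r] = 0.591795, running G = 7.234845
t=6: π = [0.2122, 0.1429, 0.1250, 0.2017, 0.1515, 0.1667], E[r] = 1.8062, γ^t·E[r] = 0.473476, running G = 7.708321
t=7: π = [0.2122, 0.1429, 0.1250, 0.2017, 0.1515, 0.1667], E[r] = 1.8062, γ^t·E[r] = 0.378788, running G = 8.087109
t=8: π = [0.2122, 0.1429, 0.1250, 0.2017, 0.1515, 0.1667], E[r] = 1.8062, γ^t·E[r] = 0.303032, running G = 8.390141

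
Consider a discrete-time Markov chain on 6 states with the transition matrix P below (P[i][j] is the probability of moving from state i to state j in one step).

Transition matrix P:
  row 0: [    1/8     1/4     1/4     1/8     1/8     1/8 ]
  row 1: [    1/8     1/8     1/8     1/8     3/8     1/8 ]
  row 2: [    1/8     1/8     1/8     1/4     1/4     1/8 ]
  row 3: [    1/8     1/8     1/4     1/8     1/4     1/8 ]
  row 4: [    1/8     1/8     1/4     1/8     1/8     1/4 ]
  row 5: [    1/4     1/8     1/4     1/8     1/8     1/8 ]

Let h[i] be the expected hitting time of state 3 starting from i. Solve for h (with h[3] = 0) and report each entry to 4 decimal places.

First-step conditioning: h[3] = 0; for i ≠ 3, h[i] = 1 + Σ_k P[i][k]·h[k].
  h[0] = 1 + 1/8·h[0] + 1/4·h[1] + 1/4·h[2] + 1/8·h[4] + 1/8·h[5]
  h[1] = 1 + 1/8·h[0] + 1/8·h[1] + 1/8·h[2] + 3/8·h[4] + 1/8·h[5]
  h[2] = 1 + 1/8·h[0] + 1/8·h[1] + 1/8·h[2] + 1/4·h[4] + 1/8·h[5]
  h[4] = 1 + 1/8·h[0] + 1/8·h[1] + 1/4·h[2] + 1/8·h[4] + 1/4·h[5]
  h[5] = 1 + 1/4·h[0] + 1/8·h[1] + 1/4·h[2] + 1/8·h[4] + 1/8·h[5]
Solving the 5×5 linear system over states ≠ 3 gives exactly h = [21092/3175, 21348/3175, 18716/3175, 0, 21056/3175, 4212/635] (h[3] = 0 is the target).

h = [6.6431, 6.7238, 5.8948, 0.0000, 6.6318, 6.6331]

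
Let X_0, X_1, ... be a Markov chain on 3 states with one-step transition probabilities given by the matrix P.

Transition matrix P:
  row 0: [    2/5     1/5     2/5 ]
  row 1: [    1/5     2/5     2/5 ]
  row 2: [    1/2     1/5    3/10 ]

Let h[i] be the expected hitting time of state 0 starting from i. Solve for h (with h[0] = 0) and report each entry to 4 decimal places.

First-step conditioning: h[0] = 0; for i ≠ 0, h[i] = 1 + Σ_k P[i][k]·h[k].
  h[1] = 1 + 2/5·h[1] + 2/5·h[2]
  h[2] = 1 + 1/5·h[1] + 3/10·h[2]
Solving the 2×2 linear system over states ≠ 0 gives exactly h = [0, 55/17, 40/17] (h[0] = 0 is the target).

h = [0.0000, 3.2353, 2.3529]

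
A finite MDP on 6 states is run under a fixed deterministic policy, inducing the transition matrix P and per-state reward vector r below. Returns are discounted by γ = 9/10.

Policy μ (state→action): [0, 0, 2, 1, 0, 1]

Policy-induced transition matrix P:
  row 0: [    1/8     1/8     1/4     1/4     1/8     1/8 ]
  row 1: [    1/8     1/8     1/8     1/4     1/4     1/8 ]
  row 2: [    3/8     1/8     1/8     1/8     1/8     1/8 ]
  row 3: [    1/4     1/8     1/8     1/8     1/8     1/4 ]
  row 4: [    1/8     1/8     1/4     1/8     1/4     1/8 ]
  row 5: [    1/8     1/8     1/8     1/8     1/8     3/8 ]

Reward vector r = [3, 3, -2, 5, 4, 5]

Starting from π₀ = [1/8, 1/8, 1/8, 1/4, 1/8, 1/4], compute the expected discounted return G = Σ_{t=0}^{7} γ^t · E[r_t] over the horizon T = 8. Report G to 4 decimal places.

G = 17.8422

t=0: π = [0.1250, 0.1250, 0.1250, 0.2500, 0.1250, 0.2500], E[r] = 3.5000, γ^t·E[r] = 3.500000, running G = 3.500000
t=1: π = [0.1875, 0.1250, 0.1563, 0.1563, 0.1563, 0.2188], E[r] = 3.1250, γ^t·E[r] = 2.812500, running G = 6.312500
t=2: π = [0.1836, 0.1250, 0.1680, 0.1641, 0.1602, 0.1992], E[r] = 3.0469, γ^t·E[r] = 2.467969, running G = 8.780469
t=3: π = [0.1875, 0.1250, 0.1680, 0.1636, 0.1606, 0.1953], E[r] = 3.0386, γ^t·E[r] = 2.215121, running G = 10.995589
t=4: π = [0.1874, 0.1250, 0.1685, 0.1641, 0.1607, 0.1943], E[r] = 3.0348, γ^t·E[r] = 1.991126, running G = 12.986715
t=5: π = [0.1876, 0.1250, 0.1685, 0.1641, 0.1607, 0.1941], E[r] = 3.0344, γ^t·E[r] = 1.791774, running G = 14.778490
t=6: π = [0.1876, 0.1250, 0.1685, 0.1641, 0.1607, 0.1940], E[r] = 3.0342, γ^t·E[r] = 1.612502, running G = 16.390991
t=7: π = [0.1876, 0.1250, 0.1685, 0.1641, 0.1607, 0.1940], E[r] = 3.0342, γ^t·E[r] = 1.451242, running G = 17.842234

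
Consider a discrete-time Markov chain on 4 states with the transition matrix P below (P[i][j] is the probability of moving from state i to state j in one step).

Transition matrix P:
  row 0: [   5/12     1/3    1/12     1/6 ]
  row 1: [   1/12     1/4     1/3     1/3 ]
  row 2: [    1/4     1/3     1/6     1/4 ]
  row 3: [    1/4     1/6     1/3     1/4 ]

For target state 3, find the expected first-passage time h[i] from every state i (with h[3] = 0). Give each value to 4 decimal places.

First-step conditioning: h[3] = 0; for i ≠ 3, h[i] = 1 + Σ_k P[i][k]·h[k].
  h[0] = 1 + 5/12·h[0] + 1/3·h[1] + 1/12·h[2]
  h[1] = 1 + 1/12·h[0] + 1/4·h[1] + 1/3·h[2]
  h[2] = 1 + 1/4·h[0] + 1/3·h[1] + 1/6·h[2]
Solving the 3×3 linear system over states ≠ 3 gives exactly h = [572/133, 472/133, 520/133, 0] (h[3] = 0 is the target).

h = [4.3008, 3.5489, 3.9098, 0.0000]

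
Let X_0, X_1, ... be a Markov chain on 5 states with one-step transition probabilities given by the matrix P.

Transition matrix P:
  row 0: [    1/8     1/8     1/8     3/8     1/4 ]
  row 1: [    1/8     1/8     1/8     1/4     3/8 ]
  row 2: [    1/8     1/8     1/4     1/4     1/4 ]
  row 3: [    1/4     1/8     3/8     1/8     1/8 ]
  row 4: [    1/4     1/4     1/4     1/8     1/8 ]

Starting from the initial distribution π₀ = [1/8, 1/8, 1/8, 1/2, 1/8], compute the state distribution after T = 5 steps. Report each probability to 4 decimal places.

t=0: π = [0.1250, 0.1250, 0.1250, 0.5000, 0.1250]
t=1: π = [0.2031, 0.1406, 0.2813, 0.1875, 0.1875]
t=2: π = [0.1719, 0.1484, 0.2305, 0.2285, 0.2207]
t=3: π = [0.1812, 0.1526, 0.2385, 0.2153, 0.2124]
t=4: π = [0.1785, 0.1516, 0.2352, 0.2192, 0.2156]
t=5: π = [0.1793, 0.1520, 0.2361, 0.2180, 0.2146]

π = [0.1793, 0.1520, 0.2361, 0.2180, 0.2146]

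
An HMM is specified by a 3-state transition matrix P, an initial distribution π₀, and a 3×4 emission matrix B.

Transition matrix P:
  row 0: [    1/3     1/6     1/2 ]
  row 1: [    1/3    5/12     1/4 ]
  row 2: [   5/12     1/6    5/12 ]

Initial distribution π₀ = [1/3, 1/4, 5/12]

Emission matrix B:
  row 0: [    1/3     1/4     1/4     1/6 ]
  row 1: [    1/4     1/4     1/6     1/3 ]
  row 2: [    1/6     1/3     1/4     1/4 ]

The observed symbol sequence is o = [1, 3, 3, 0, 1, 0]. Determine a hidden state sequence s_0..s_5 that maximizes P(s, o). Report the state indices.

t=0: δ = [8.333e-02, 6.250e-02, 1.389e-01]  (obs o_0=1)
t=1: δ = [9.645e-03, 8.681e-03, 1.447e-02]  ψ = [2, 1, 2]  (obs o_1=3)
t=2: δ = [1.005e-03, 1.206e-03, 1.507e-03]  ψ = [2, 1, 2]  (obs o_2=3)
t=3: δ = [2.093e-04, 1.256e-04, 1.047e-04]  ψ = [2, 1, 2]  (obs o_3=0)
t=4: δ = [1.744e-05, 1.308e-05, 3.489e-05]  ψ = [0, 1, 0]  (obs o_4=1)
t=5: δ = [4.845e-06, 1.454e-06, 2.423e-06]  ψ = [2, 2, 2]  (obs o_5=0)
backtrack: best end state = 0; path = [2, 2, 2, 0, 2, 0]

path = [2, 2, 2, 0, 2, 0]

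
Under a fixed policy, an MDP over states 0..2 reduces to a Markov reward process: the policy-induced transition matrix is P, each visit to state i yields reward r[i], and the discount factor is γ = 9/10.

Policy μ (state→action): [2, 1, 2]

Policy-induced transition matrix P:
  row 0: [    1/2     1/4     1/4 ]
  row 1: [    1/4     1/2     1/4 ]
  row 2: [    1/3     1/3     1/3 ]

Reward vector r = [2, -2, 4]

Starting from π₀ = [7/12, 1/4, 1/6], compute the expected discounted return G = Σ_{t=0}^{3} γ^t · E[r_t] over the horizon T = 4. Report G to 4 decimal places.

t=0: π = [0.5833, 0.2500, 0.1667], E[r] = 1.3333, γ^t·E[r] = 1.333333, running G = 1.333333
t=1: π = [0.4097, 0.3264, 0.2639], E[r] = 1.2222, γ^t·E[r] = 1.100000, running G = 2.433333
t=2: π = [0.3744, 0.3536, 0.2720], E[r] = 1.1296, γ^t·E[r] = 0.915000, running G = 3.348333
t=3: π = [0.3663, 0.3611, 0.2727], E[r] = 1.1011, γ^t·E[r] = 0.802688, running G = 4.151021

G = 4.1510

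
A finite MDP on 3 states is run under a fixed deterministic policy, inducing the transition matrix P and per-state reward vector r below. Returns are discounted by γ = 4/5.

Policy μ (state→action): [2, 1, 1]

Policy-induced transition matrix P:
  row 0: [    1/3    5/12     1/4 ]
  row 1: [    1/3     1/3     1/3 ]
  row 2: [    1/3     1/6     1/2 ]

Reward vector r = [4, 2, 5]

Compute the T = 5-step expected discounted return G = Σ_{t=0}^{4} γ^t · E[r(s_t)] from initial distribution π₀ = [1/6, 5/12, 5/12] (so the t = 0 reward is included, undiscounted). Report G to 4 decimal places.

t=0: π = [0.1667, 0.4167, 0.4167], E[r] = 3.5833, γ^t·E[r] = 3.583333, running G = 3.583333
t=1: π = [0.3333, 0.2778, 0.3889], E[r] = 3.8333, γ^t·E[r] = 3.066667, running G = 6.650000
t=2: π = [0.3333, 0.2963, 0.3704], E[r] = 3.7778, γ^t·E[r] = 2.417778, running G = 9.067778
t=3: π = [0.3333, 0.2994, 0.3673], E[r] = 3.7685, γ^t·E[r] = 1.929481, running G = 10.997259
t=4: π = [0.3333, 0.2999, 0.3668], E[r] = 3.7670, γ^t·E[r] = 1.542953, running G = 12.540212

G = 12.5402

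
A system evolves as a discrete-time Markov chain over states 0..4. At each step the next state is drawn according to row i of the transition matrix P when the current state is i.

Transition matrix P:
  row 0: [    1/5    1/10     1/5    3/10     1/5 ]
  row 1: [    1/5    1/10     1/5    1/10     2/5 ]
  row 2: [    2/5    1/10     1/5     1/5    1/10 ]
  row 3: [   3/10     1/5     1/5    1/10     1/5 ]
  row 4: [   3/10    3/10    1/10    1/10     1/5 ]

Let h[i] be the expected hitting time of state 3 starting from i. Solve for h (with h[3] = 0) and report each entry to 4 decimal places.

First-step conditioning: h[3] = 0; for i ≠ 3, h[i] = 1 + Σ_k P[i][k]·h[k].
  h[0] = 1 + 1/5·h[0] + 1/10·h[1] + 1/5·h[2] + 1/5·h[4]
  h[1] = 1 + 1/5·h[0] + 1/10·h[1] + 1/5·h[2] + 2/5·h[4]
  h[2] = 1 + 2/5·h[0] + 1/10·h[1] + 1/5·h[2] + 1/10·h[4]
  h[4] = 1 + 3/10·h[0] + 3/10·h[1] + 1/10·h[2] + 1/5·h[4]
Solving the 4×4 linear system over states ≠ 3 gives exactly h = [950/201, 1186/201, 1022/201, 0, 1180/201] (h[3] = 0 is the target).

h = [4.7264, 5.9005, 5.0846, 0.0000, 5.8706]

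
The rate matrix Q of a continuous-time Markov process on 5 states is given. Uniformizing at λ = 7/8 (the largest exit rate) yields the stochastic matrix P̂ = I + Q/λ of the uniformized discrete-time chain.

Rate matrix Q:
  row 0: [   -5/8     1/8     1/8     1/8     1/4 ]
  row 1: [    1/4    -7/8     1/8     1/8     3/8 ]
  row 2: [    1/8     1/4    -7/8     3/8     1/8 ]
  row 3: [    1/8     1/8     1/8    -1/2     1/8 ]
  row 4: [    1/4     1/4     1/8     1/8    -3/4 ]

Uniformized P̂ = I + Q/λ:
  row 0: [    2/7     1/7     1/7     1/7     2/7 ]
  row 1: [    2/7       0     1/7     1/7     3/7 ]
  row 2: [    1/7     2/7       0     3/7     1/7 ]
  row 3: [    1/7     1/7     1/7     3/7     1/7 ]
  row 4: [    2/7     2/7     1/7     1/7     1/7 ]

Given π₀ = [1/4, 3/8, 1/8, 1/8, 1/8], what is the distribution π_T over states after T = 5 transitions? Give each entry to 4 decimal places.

t=0: π = [0.2500, 0.3750, 0.1250, 0.1250, 0.1250]
t=1: π = [0.2500, 0.1250, 0.1250, 0.2143, 0.2857]
t=2: π = [0.2372, 0.1837, 0.1250, 0.2398, 0.2143]
t=3: π = [0.2336, 0.1651, 0.1250, 0.2471, 0.2292]
t=4: π = [0.2326, 0.1699, 0.1250, 0.2492, 0.2234]
t=5: π = [0.2323, 0.1684, 0.1250, 0.2498, 0.2246]

π = [0.2323, 0.1684, 0.1250, 0.2498, 0.2246]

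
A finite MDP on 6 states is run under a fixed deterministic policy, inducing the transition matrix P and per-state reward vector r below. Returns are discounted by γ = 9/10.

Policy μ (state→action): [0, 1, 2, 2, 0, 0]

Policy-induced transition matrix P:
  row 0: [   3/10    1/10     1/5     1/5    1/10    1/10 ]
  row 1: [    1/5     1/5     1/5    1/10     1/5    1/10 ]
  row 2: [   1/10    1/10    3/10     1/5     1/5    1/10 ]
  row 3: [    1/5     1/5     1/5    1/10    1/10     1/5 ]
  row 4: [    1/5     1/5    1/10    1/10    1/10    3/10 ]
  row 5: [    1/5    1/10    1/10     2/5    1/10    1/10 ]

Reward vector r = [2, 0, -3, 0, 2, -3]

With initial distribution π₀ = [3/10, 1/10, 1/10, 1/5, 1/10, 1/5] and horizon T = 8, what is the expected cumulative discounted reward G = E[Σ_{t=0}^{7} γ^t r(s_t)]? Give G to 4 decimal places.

t=0: π = [0.3000, 0.1000, 0.1000, 0.2000, 0.1000, 0.2000], E[r] = -0.1000, γ^t·E[r] = -0.100000, running G = -0.100000
t=1: π = [0.2200, 0.1400, 0.1800, 0.2000, 0.1200, 0.1400], E[r] = -0.2800, γ^t·E[r] = -0.252000, running G = -0.352000
t=2: π = [0.2040, 0.1460, 0.1920, 0.1820, 0.1320, 0.1440], E[r] = -0.3360, γ^t·E[r] = -0.272160, running G = -0.624160
t=3: π = [0.2012, 0.1460, 0.1916, 0.1828, 0.1338, 0.1446], E[r] = -0.3386, γ^t·E[r] = -0.246839, running G = -0.870999
t=4: π = [0.2010, 0.1463, 0.1913, 0.1827, 0.1338, 0.1450], E[r] = -0.3396, γ^t·E[r] = -0.222838, running G = -1.093837
t=5: π = [0.2010, 0.1463, 0.1913, 0.1827, 0.1338, 0.1450], E[r] = -0.3394, γ^t·E[r] = -0.200392, running G = -1.294229
t=6: π = [0.2010, 0.1463, 0.1912, 0.1827, 0.1338, 0.1450], E[r] = -0.3394, γ^t·E[r] = -0.180357, running G = -1.474586
t=7: π = [0.2010, 0.1463, 0.1912, 0.1827, 0.1338, 0.1450], E[r] = -0.3394, γ^t·E[r] = -0.162315, running G = -1.636901

G = -1.6369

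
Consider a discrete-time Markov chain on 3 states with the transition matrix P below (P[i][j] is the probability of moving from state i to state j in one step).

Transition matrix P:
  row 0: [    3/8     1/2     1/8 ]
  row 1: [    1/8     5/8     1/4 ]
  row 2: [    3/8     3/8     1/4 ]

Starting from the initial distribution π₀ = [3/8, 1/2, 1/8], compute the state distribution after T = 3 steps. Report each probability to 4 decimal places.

π = [0.2393, 0.5405, 0.2202]

t=0: π = [0.3750, 0.5000, 0.1250]
t=1: π = [0.2500, 0.5469, 0.2031]
t=2: π = [0.2383, 0.5430, 0.2188]
t=3: π = [0.2393, 0.5405, 0.2202]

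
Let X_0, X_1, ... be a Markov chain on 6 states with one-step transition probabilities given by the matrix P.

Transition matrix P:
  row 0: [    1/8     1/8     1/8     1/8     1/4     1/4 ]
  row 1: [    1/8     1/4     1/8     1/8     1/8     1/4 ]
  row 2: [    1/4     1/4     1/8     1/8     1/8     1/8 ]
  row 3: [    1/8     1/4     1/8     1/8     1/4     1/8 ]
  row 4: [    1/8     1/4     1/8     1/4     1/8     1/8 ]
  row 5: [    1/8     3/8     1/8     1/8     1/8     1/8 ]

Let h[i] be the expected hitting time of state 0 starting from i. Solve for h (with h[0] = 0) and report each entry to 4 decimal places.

h = [0.0000, 7.1111, 6.2222, 7.1111, 7.1111, 7.1111]

First-step conditioning: h[0] = 0; for i ≠ 0, h[i] = 1 + Σ_k P[i][k]·h[k].
  h[1] = 1 + 1/4·h[1] + 1/8·h[2] + 1/8·h[3] + 1/8·h[4] + 1/4·h[5]
  h[2] = 1 + 1/4·h[1] + 1/8·h[2] + 1/8·h[3] + 1/8·h[4] + 1/8·h[5]
  h[3] = 1 + 1/4·h[1] + 1/8·h[2] + 1/8·h[3] + 1/4·h[4] + 1/8·h[5]
  h[4] = 1 + 1/4·h[1] + 1/8·h[2] + 1/4·h[3] + 1/8·h[4] + 1/8·h[5]
  h[5] = 1 + 3/8·h[1] + 1/8·h[2] + 1/8·h[3] + 1/8·h[4] + 1/8·h[5]
Solving the 5×5 linear system over states ≠ 0 gives exactly h = [0, 64/9, 56/9, 64/9, 64/9, 64/9] (h[0] = 0 is the target).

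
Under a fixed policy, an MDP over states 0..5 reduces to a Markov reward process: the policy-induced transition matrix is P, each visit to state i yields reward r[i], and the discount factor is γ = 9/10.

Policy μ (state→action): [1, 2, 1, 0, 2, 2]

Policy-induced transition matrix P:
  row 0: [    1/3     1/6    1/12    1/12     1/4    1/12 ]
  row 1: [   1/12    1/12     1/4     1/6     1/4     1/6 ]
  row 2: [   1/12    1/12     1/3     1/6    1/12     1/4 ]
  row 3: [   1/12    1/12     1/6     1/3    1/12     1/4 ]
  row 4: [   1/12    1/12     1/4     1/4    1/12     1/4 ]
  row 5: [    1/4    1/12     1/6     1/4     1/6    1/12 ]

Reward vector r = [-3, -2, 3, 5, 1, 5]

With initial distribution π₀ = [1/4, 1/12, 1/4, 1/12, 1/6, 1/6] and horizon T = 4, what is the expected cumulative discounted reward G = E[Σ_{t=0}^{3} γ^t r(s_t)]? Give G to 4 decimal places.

t=0: π = [0.2500, 0.0833, 0.2500, 0.0833, 0.1667, 0.1667], E[r] = 1.2500, γ^t·E[r] = 1.250000, running G = 1.250000
t=1: π = [0.1736, 0.1042, 0.2083, 0.1875, 0.1528, 0.1736], E[r] = 1.8542, γ^t·E[r] = 1.668750, running G = 2.918750
t=2: π = [0.1557, 0.0978, 0.2083, 0.2106, 0.1441, 0.1834], E[r] = 2.0770, γ^t·E[r] = 1.682344, running G = 4.601094
t=3: π = [0.1528, 0.0963, 0.2086, 0.2161, 0.1409, 0.1853], E[r] = 2.1226, γ^t·E[r] = 1.547402, running G = 6.148496

G = 6.1485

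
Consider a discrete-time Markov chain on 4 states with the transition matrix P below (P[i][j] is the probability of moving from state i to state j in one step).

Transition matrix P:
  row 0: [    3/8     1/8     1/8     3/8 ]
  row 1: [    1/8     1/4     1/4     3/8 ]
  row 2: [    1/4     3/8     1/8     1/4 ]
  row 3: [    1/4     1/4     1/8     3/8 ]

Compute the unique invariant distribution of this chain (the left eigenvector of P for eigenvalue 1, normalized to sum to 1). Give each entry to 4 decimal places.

Balance equations π_j = Σ_i π_i·P[i][j]:
  π_0 = 3/8·π_0 + 1/8·π_1 + 1/4·π_2 + 1/4·π_3
  π_1 = 1/8·π_0 + 1/4·π_1 + 3/8·π_2 + 1/4·π_3
  π_2 = 1/8·π_0 + 1/4·π_1 + 1/8·π_2 + 1/8·π_3
  normalize: π_0 + π_1 + π_2 + π_3 = 1
Solving the linear system gives exactly π = [109/433, 103/433, 67/433, 154/433].

π = [0.2517, 0.2379, 0.1547, 0.3557]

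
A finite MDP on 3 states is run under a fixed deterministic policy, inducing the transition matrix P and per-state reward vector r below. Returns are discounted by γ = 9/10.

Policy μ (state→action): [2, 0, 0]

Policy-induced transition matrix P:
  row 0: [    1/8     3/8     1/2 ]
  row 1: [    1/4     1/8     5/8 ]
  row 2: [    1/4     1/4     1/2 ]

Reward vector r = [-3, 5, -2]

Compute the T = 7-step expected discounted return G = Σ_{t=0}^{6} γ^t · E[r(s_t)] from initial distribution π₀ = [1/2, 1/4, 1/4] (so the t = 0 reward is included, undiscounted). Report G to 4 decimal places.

G = -2.6298

t=0: π = [0.5000, 0.2500, 0.2500], E[r] = -0.7500, γ^t·E[r] = -0.750000, running G = -0.750000
t=1: π = [0.1875, 0.2813, 0.5313], E[r] = -0.2188, γ^t·E[r] = -0.196875, running G = -0.946875
t=2: π = [0.2266, 0.2383, 0.5352], E[r] = -0.5586, γ^t·E[r] = -0.452461, running G = -1.399336
t=3: π = [0.2217, 0.2485, 0.5298], E[r] = -0.4819, γ^t·E[r] = -0.351330, running G = -1.750666
t=4: π = [0.2223, 0.2466, 0.5311], E[r] = -0.4958, γ^t·E[r] = -0.325287, running G = -2.075952
t=5: π = [0.2222, 0.2470, 0.5308], E[r] = -0.4935, γ^t·E[r] = -0.291420, running G = -2.367373
t=6: π = [0.2222, 0.2469, 0.5309], E[r] = -0.4939, γ^t·E[r] = -0.262464, running G = -2.629837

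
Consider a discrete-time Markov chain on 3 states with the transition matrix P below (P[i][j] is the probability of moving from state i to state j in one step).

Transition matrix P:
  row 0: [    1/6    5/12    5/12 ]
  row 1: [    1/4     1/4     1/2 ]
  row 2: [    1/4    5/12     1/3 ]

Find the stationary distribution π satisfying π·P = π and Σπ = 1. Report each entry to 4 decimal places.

Balance equations π_j = Σ_i π_i·P[i][j]:
  π_0 = 1/6·π_0 + 1/4·π_1 + 1/4·π_2
  π_1 = 5/12·π_0 + 1/4·π_1 + 5/12·π_2
  normalize: π_0 + π_1 + π_2 = 1
Solving the linear system gives exactly π = [3/13, 5/14, 75/182].

π = [0.2308, 0.3571, 0.4121]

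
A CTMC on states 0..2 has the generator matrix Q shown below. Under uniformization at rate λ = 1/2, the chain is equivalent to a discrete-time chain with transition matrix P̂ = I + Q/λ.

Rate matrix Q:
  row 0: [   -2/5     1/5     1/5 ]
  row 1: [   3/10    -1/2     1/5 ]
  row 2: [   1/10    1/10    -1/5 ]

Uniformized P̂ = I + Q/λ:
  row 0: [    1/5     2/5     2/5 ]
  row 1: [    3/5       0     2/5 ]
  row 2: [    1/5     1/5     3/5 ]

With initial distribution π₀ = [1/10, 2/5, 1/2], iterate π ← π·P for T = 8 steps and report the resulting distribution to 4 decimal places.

π = [0.2856, 0.2144, 0.5000]

t=0: π = [0.1000, 0.4000, 0.5000]
t=1: π = [0.3600, 0.1400, 0.5000]
t=2: π = [0.2560, 0.2440, 0.5000]
t=3: π = [0.2976, 0.2024, 0.5000]
t=4: π = [0.2810, 0.2190, 0.5000]
t=5: π = [0.2876, 0.2124, 0.5000]
t=6: π = [0.2850, 0.2150, 0.5000]
t=7: π = [0.2860, 0.2140, 0.5000]
t=8: π = [0.2856, 0.2144, 0.5000]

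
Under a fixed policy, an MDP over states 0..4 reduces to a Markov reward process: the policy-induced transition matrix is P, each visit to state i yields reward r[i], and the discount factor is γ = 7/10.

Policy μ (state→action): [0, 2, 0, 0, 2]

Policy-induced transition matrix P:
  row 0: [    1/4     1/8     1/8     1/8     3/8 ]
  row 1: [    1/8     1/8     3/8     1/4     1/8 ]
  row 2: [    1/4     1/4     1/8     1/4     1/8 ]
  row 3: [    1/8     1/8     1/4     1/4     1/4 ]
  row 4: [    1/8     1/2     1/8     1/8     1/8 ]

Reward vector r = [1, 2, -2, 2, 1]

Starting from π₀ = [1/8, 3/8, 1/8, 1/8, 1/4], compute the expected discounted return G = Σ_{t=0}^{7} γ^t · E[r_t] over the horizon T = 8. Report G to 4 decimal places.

t=0: π = [0.1250, 0.3750, 0.1250, 0.1250, 0.2500], E[r] = 1.1250, γ^t·E[r] = 1.125000, running G = 1.125000
t=1: π = [0.1563, 0.2344, 0.2344, 0.2031, 0.1719], E[r] = 0.7344, γ^t·E[r] = 0.514063, running G = 1.639063
t=2: π = [0.1738, 0.2188, 0.2090, 0.2090, 0.1895], E[r] = 0.8008, γ^t·E[r] = 0.392383, running G = 2.031445
t=3: π = [0.1729, 0.2222, 0.2058, 0.2046, 0.1946], E[r] = 0.8093, γ^t·E[r] = 0.277599, running G = 2.309044
t=4: π = [0.1723, 0.2237, 0.2061, 0.2041, 0.1938], E[r] = 0.8094, γ^t·E[r] = 0.194341, running G = 2.503385
t=5: π = [0.1723, 0.2234, 0.2064, 0.2042, 0.1936], E[r] = 0.8084, γ^t·E[r] = 0.135863, running G = 2.639249
t=6: π = [0.1723, 0.2234, 0.2064, 0.2043, 0.1936], E[r] = 0.8085, γ^t·E[r] = 0.095119, running G = 2.734368
t=7: π = [0.1723, 0.2234, 0.2064, 0.2043, 0.1936], E[r] = 0.8085, γ^t·E[r] = 0.066584, running G = 2.800952

G = 2.8010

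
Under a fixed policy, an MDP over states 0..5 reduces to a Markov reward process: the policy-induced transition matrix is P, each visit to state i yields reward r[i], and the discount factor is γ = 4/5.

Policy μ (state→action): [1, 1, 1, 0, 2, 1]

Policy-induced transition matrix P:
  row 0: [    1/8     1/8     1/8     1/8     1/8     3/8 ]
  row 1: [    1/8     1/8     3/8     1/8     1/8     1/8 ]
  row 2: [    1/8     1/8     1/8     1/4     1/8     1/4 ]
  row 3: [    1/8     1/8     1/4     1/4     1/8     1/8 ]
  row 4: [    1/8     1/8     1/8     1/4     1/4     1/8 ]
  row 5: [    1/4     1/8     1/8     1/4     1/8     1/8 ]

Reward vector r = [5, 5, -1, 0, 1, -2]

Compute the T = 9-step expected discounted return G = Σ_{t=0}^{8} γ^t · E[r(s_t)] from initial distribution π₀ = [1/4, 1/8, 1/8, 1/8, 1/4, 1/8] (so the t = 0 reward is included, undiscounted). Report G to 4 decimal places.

t=0: π = [0.2500, 0.1250, 0.1250, 0.1250, 0.2500, 0.1250], E[r] = 1.7500, γ^t·E[r] = 1.750000, running G = 1.750000
t=1: π = [0.1406, 0.1250, 0.1719, 0.2031, 0.1563, 0.2031], E[r] = 0.9063, γ^t·E[r] = 0.725000, running G = 2.475000
t=2: π = [0.1504, 0.1250, 0.1816, 0.2168, 0.1445, 0.1816], E[r] = 0.9766, γ^t·E[r] = 0.625000, running G = 3.100000
t=3: π = [0.1477, 0.1250, 0.1833, 0.2156, 0.1431, 0.1853], E[r] = 0.9526, γ^t·E[r] = 0.487750, running G = 3.587750
t=4: π = [0.1482, 0.1250, 0.1832, 0.2159, 0.1429, 0.1848], E[r] = 0.9558, γ^t·E[r] = 0.391500, running G = 3.979250
t=5: π = [0.1481, 0.1250, 0.1832, 0.2159, 0.1429, 0.1849], E[r] = 0.9553, γ^t·E[r] = 0.313023, running G = 4.292273
t=6: π = [0.1481, 0.1250, 0.1832, 0.2159, 0.1429, 0.1849], E[r] = 0.9554, γ^t·E[r] = 0.250440, running G = 4.542712
t=7: π = [0.1481, 0.1250, 0.1832, 0.2159, 0.1429, 0.1849], E[r] = 0.9553, γ^t·E[r] = 0.200349, running G = 4.743061
t=8: π = [0.1481, 0.1250, 0.1832, 0.2159, 0.1429, 0.1849], E[r] = 0.9553, γ^t·E[r] = 0.160280, running G = 4.903341

G = 4.9033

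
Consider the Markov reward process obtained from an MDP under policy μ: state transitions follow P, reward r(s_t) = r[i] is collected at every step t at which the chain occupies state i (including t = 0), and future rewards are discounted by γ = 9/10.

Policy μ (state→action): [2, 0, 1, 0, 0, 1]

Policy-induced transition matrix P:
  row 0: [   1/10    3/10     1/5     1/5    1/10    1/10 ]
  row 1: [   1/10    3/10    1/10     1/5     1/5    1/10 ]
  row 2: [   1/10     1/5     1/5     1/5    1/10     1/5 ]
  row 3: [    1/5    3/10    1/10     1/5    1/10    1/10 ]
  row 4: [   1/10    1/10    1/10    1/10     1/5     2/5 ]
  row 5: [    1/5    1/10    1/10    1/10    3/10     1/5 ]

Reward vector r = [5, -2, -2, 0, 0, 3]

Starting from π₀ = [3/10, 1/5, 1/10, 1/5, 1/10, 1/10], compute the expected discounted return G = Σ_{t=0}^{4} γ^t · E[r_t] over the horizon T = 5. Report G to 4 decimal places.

t=0: π = [0.3000, 0.2000, 0.1000, 0.2000, 0.1000, 0.1000], E[r] = 1.2000, γ^t·E[r] = 1.200000, running G = 1.200000
t=1: π = [0.1300, 0.2500, 0.1400, 0.1800, 0.1500, 0.1500], E[r] = 0.3200, γ^t·E[r] = 0.288000, running G = 1.488000
t=2: π = [0.1330, 0.2260, 0.1270, 0.1700, 0.1700, 0.1740], E[r] = 0.4810, γ^t·E[r] = 0.389610, running G = 1.877610
t=3: π = [0.1344, 0.2185, 0.1260, 0.1656, 0.1744, 0.1811], E[r] = 0.5263, γ^t·E[r] = 0.383673, running G = 2.261283
t=4: π = [0.1347, 0.2163, 0.1260, 0.1645, 0.1755, 0.1830], E[r] = 0.5378, γ^t·E[r] = 0.352824, running G = 2.614107

G = 2.6141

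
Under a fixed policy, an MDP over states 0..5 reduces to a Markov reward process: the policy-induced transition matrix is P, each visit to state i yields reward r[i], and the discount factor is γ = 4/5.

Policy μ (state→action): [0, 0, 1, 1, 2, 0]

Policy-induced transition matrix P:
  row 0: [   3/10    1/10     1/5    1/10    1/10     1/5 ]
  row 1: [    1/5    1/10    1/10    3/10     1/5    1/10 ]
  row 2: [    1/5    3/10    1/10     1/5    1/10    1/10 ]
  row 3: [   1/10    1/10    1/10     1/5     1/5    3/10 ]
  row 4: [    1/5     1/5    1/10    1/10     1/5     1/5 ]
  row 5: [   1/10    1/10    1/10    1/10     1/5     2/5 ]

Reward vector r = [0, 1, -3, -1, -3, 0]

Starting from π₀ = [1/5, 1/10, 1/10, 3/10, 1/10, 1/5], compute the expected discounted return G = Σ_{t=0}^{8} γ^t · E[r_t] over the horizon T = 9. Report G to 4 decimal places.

G = -3.7427

t=0: π = [0.2000, 0.1000, 0.1000, 0.3000, 0.1000, 0.2000], E[r] = -0.8000, γ^t·E[r] = -0.800000, running G = -0.800000
t=1: π = [0.1700, 0.1300, 0.1200, 0.1600, 0.1700, 0.2500], E[r] = -0.9000, γ^t·E[r] = -0.720000, running G = -1.520000
t=2: π = [0.1760, 0.1410, 0.1170, 0.1540, 0.1710, 0.2410], E[r] = -0.8770, γ^t·E[r] = -0.561280, running G = -2.081280
t=3: π = [0.1781, 0.1405, 0.1176, 0.1553, 0.1707, 0.2378], E[r] = -0.8797, γ^t·E[r] = -0.450406, running G = -2.531686
t=4: π = [0.1785, 0.1406, 0.1178, 0.1554, 0.1704, 0.2373], E[r] = -0.8795, γ^t·E[r] = -0.360251, running G = -2.891938
t=5: π = [0.1786, 0.1406, 0.1179, 0.1554, 0.1704, 0.2372], E[r] = -0.8795, γ^t·E[r] = -0.288191, running G = -3.180129
t=6: π = [0.1786, 0.1406, 0.1179, 0.1554, 0.1704, 0.2371], E[r] = -0.8795, γ^t·E[r] = -0.230552, running G = -3.410682
t=7: π = [0.1786, 0.1406, 0.1179, 0.1555, 0.1704, 0.2371], E[r] = -0.8795, γ^t·E[r] = -0.184442, running G = -3.595123
t=8: π = [0.1786, 0.1406, 0.1179, 0.1555, 0.1704, 0.2371], E[r] = -0.8795, γ^t·E[r] = -0.147553, running G = -3.742677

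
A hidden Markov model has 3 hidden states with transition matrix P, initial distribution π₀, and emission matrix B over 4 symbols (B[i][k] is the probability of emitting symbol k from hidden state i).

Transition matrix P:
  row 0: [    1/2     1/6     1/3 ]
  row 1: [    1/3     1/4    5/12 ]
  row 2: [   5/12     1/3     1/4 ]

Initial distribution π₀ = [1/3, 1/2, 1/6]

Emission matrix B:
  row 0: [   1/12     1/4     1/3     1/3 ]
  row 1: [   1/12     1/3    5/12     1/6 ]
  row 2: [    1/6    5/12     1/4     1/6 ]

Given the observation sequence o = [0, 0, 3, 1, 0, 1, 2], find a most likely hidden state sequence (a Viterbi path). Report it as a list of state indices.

t=0: δ = [2.778e-02, 4.167e-02, 2.778e-02]  (obs o_0=0)
t=1: δ = [1.157e-03, 8.681e-04, 2.894e-03]  ψ = [0, 1, 1]  (obs o_1=0)
t=2: δ = [4.019e-04, 1.608e-04, 1.206e-04]  ψ = [2, 2, 2]  (obs o_2=3)
t=3: δ = [5.023e-05, 2.233e-05, 5.582e-05]  ψ = [0, 0, 0]  (obs o_3=1)
t=4: δ = [2.093e-06, 1.550e-06, 2.791e-06]  ψ = [0, 2, 0]  (obs o_4=0)
t=5: δ = [2.907e-07, 3.101e-07, 2.907e-07]  ψ = [2, 2, 0]  (obs o_5=1)
t=6: δ = [4.845e-08, 4.038e-08, 3.230e-08]  ψ = [0, 2, 1]  (obs o_6=2)
backtrack: best end state = 0; path = [1, 2, 0, 0, 2, 0, 0]

path = [1, 2, 0, 0, 2, 0, 0]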